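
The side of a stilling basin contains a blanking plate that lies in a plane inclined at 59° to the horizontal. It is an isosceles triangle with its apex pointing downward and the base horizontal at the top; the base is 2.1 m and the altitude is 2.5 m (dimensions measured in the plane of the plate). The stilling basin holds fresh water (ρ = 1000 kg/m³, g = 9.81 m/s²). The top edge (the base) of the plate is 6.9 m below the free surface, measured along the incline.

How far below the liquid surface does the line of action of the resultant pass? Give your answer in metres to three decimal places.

h_p = 6.667 m

γ = ρg = 1000 × 9.81 = 9810 N/m³ = 9.81 kN/m³.
Let θ = 59° be the plate's angle to the horizontal; measure y along the incline from where the plane meets the free surface. Vertical depth h = y·sinθ with sinθ = 0.857167.
With the apex down, the centroid sits h/3 = 2.5/3 = 0.833333 m below the base (the top edge), so y_c = 6.9 + 0.833333 = 7.73333 m and h_c = 7.73333 × 0.857167 = 6.62876 m.
A = ½ × 2.1 × 2.5 = 2.625 m².
Resultant F = γ·h_c·A = 9.81 × 6.62876 × 2.625 = 170.699 kN.
I_c = b·h³/36 = 2.1 × 2.5³/36 = 0.911458 m⁴.
Centre of pressure: y_p = y_c + I_c/(y_c·A) = 7.73333 + 0.911458/(7.73333 × 2.625) = 7.73333 + 0.0448994 = 7.77823 m along the plane.
Vertically, h_p = y_p·sinθ = 7.77823 × 0.857167 = 6.66724 m.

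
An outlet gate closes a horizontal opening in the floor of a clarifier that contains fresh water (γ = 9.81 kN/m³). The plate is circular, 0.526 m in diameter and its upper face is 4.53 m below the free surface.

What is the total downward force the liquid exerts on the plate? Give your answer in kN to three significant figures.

F ≈ 9.66 kN

γ = 9.81 kN/m³.
The plate is horizontal, so pressure is uniform at p = γ·h = 9.81 × 4.53 = 44.4393 kN/m².
A = π(0.263)² = 0.217301 m².
F = p·A = 44.4393 × 0.217301 = 9.6567 kN.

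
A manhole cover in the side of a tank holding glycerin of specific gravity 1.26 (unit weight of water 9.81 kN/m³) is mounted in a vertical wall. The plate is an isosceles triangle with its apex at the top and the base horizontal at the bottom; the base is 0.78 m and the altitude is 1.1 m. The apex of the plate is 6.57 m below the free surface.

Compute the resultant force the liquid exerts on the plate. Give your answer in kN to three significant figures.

γ = 1.26 × 9.81 = 12.3606 kN/m³.
With the apex up, the centroid sits 2h/3 = 2 × 1.1/3 = 0.733333 m below the apex, so the centroid depth is h_c = 6.57 + 0.733333 = 7.30333 m.
A = ½ × 0.78 × 1.1 = 0.429 m².
Resultant F = γ·h_c·A = 12.3606 × 7.30333 × 0.429 = 38.7273 kN.

F ≈ 38.7 kN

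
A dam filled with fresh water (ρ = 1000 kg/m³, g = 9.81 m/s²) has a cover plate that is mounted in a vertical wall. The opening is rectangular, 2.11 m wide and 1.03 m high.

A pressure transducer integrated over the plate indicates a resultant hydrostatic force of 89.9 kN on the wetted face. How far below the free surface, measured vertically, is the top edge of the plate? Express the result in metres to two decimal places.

γ = ρg = 1000 × 9.81 = 9810 N/m³ = 9.81 kN/m³.
A = 2.11 × 1.03 = 2.1733 m².
From F = γ·h_c·A, the centroid depth is h_c = 89.9/(9.81 × 2.1733) = 4.21668 m.
The centroid lies 1.03/2 = 0.515 m below the top edge, so the top edge sits at h_top = 4.21668 − 0.515 = 3.70168 m below the surface.

d_top ≈ 3.70 m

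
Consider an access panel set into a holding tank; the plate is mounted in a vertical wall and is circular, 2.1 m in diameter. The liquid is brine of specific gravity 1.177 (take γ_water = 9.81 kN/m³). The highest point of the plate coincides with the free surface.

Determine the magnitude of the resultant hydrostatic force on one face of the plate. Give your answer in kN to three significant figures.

F ≈ 42.0 kN

γ = 1.177 × 9.81 = 11.54637 kN/m³.
The centroid is at the centre, 1.05 m below the top of the plate, so the centroid depth is h_c = 1.05 m.
A = π(1.05)² = 3.46361 m².
Resultant F = γ·h_c·A = 11.54637 × 1.05 × 3.46361 = 41.9917 kN.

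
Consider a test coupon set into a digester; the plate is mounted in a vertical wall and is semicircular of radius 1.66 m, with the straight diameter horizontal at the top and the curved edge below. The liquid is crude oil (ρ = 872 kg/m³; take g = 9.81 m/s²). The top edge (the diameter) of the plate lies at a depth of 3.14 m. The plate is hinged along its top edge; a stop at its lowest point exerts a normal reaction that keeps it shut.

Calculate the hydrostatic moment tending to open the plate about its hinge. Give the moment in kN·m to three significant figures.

M ≈ 107 kN·m

γ = ρg = 872 × 9.81 / 1000 = 8.55432 kN/m³.
The centroid of a semicircle lies 4r/(3π) = 0.704526 m from the diameter, here below the top edge, so the centroid depth is h_c = 3.14 + 0.704526 = 3.84453 m.
A = πr²/2 = π × 1.66²/2 = 4.32849 m².
Resultant F = γ·h_c·A = 8.55432 × 3.84453 × 4.32849 = 142.353 kN.
I_c = (π/8 − 8/(9π))·r⁴ = 0.109757 × 1.66⁴ = 0.833421 m⁴.
Centre of pressure: y_p = y_c + I_c/(y_c·A) = 3.84453 + 0.833421/(3.84453 × 4.32849) = 3.84453 + 0.0500824 = 3.89461 m along the plane.
The resultant acts 0.704526 + 0.0500824 = 0.754608 m (along the plate) below the hinge at the top edge, so the moment about the hinge is M = F × 0.754608 = 142.353 × 0.754608 = 107.421 kN·m.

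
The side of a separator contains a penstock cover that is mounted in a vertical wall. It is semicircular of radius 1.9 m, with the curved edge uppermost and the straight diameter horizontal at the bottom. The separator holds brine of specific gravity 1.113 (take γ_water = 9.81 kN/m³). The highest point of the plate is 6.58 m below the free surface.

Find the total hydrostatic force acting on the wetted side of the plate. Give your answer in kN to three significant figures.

γ = 1.113 × 9.81 = 10.91853 kN/m³.
The centroid lies 4r/(3π) = 0.806385 m above the diameter, so r − 4r/(3π) = 1.9 − 0.806385 = 1.09361 m below the topmost point, so the centroid depth is h_c = 6.58 + 1.09361 = 7.67361 m.
A = πr²/2 = π × 1.9²/2 = 5.67057 m².
Resultant F = γ·h_c·A = 10.91853 × 7.67361 × 5.67057 = 475.106 kN.

F ≈ 475 kN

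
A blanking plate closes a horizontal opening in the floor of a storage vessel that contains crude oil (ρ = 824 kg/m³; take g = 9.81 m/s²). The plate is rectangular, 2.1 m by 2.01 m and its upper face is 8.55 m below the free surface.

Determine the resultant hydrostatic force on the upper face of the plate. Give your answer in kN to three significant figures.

F ≈ 292 kN

γ = ρg = 824 × 9.81 / 1000 = 8.08344 kN/m³.
The plate is horizontal, so pressure is uniform at p = γ·h = 8.08344 × 8.55 = 69.1134 kN/m².
A = 2.1 × 2.01 = 4.221 m².
F = p·A = 69.1134 × 4.221 = 291.728 kN.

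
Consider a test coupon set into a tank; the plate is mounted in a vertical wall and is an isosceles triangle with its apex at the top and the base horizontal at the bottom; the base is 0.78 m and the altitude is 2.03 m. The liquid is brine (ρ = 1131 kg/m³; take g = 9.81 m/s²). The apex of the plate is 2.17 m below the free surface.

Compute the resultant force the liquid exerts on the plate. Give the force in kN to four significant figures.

γ = ρg = 1131 × 9.81 / 1000 = 11.09511 kN/m³.
With the apex up, the centroid sits 2h/3 = 2 × 2.03/3 = 1.35333 m below the apex, so the centroid depth is h_c = 2.17 + 1.35333 = 3.52333 m.
A = ½ × 0.78 × 2.03 = 0.7917 m².
Resultant F = γ·h_c·A = 11.09511 × 3.52333 × 0.7917 = 30.9489 kN.

F ≈ 30.95 kN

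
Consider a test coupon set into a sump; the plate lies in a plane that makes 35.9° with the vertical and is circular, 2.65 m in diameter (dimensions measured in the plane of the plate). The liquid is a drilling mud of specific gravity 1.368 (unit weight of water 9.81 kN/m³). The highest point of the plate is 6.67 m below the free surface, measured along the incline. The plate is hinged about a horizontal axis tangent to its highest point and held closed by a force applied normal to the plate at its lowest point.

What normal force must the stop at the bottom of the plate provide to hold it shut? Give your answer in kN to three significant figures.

γ = 1.368 × 9.81 = 13.42008 kN/m³.
The plate makes 35.9° with the vertical, i.e. θ = 90° − 35.9° = 54.1° to the horizontal. Measuring y along the incline from the free-surface line, vertical depth h = y·sinθ with sinθ = 0.810042.
The centroid is at the centre, 1.325 m below the top of the plate, so y_c = 6.67 + 1.325 = 7.995 m and h_c = 7.995 × 0.810042 = 6.47629 m.
A = π(1.325)² = 5.51546 m².
Resultant F = γ·h_c·A = 13.42008 × 6.47629 × 5.51546 = 479.361 kN.
I_c = πr⁴/4 = π × 1.325⁴/4 = 2.42077 m⁴.
Centre of pressure: y_p = y_c + I_c/(y_c·A) = 7.995 + 2.42077/(7.995 × 5.51546) = 7.995 + 0.0548976 = 8.0499 m along the plane.
The resultant acts 1.325 + 0.0548976 = 1.3799 m (along the plate) below the hinge at the top edge, so the moment about the hinge is M = F × 1.3799 = 479.361 × 1.3799 = 661.47 kN·m.
A normal force at the bottom, 2.65 m from the hinge, must supply this moment: P = 661.47/2.65 = 249.611 kN.

P ≈ 250 kN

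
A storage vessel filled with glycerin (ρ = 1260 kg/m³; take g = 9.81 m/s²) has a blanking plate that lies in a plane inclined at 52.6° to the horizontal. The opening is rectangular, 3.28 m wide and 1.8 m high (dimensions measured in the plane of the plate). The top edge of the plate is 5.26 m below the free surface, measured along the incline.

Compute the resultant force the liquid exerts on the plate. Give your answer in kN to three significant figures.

γ = ρg = 1260 × 9.81 / 1000 = 12.3606 kN/m³.
Let θ = 52.6° be the plate's angle to the horizontal; measure y along the incline from where the plane meets the free surface. Vertical depth h = y·sinθ with sinθ = 0.794415.
The centroid lies 1.8/2 = 0.9 m below the top edge, so y_c = 5.26 + 0.9 = 6.16 m and h_c = 6.16 × 0.794415 = 4.8936 m.
A = 3.28 × 1.8 = 5.904 m².
Resultant F = γ·h_c·A = 12.3606 × 4.8936 × 5.904 = 357.12 kN.

F ≈ 357 kN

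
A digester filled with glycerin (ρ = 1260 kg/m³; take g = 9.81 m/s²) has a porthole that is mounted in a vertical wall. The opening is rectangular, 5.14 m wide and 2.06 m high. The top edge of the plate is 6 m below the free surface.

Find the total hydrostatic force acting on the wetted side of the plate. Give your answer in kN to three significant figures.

γ = ρg = 1260 × 9.81 / 1000 = 12.3606 kN/m³.
The centroid lies 2.06/2 = 1.03 m below the top edge, so the centroid depth is h_c = 6 + 1.03 = 7.03 m.
A = 5.14 × 2.06 = 10.5884 m².
Resultant F = γ·h_c·A = 12.3606 × 7.03 × 10.5884 = 920.079 kN.

F ≈ 920 kN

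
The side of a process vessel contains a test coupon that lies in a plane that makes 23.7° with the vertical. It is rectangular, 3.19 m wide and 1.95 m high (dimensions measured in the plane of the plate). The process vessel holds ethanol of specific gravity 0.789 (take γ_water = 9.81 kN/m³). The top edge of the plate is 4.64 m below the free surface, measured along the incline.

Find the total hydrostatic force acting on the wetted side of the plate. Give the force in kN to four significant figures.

γ = 0.789 × 9.81 = 7.74009 kN/m³.
The plate makes 23.7° with the vertical, i.e. θ = 90° − 23.7° = 66.3° to the horizontal. Measuring y along the incline from the free-surface line, vertical depth h = y·sinθ with sinθ = 0.915663.
The centroid lies 1.95/2 = 0.975 m below the top edge, so y_c = 4.64 + 0.975 = 5.615 m and h_c = 5.615 × 0.915663 = 5.14145 m.
A = 3.19 × 1.95 = 6.2205 m².
Resultant F = γ·h_c·A = 7.74009 × 5.14145 × 6.2205 = 247.547 kN.

F ≈ 247.5 kN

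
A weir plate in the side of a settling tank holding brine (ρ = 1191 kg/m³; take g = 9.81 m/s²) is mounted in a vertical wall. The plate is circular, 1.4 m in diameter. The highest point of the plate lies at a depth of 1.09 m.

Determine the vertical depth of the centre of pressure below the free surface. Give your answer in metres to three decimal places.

γ = ρg = 1191 × 9.81 / 1000 = 11.68371 kN/m³.
The centroid is at the centre, 0.7 m below the top of the plate, so the centroid depth is h_c = 1.09 + 0.7 = 1.79 m.
A = π(0.7)² = 1.53938 m².
Resultant F = γ·h_c·A = 11.68371 × 1.79 × 1.53938 = 32.1943 kN.
I_c = πr⁴/4 = π × 0.7⁴/4 = 0.188574 m⁴.
Centre of pressure: y_p = y_c + I_c/(y_c·A) = 1.79 + 0.188574/(1.79 × 1.53938) = 1.79 + 0.0684357 = 1.85844 m along the plane.

h_p = 1.858 m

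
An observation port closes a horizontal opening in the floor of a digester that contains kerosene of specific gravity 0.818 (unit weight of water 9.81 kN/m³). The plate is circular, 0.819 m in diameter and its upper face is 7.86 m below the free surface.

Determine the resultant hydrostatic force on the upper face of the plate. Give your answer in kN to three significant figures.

γ = 0.818 × 9.81 = 8.02458 kN/m³.
The plate is horizontal, so pressure is uniform at p = γ·h = 8.02458 × 7.86 = 63.0732 kN/m².
A = π(0.4095)² = 0.526814 m².
F = p·A = 63.0732 × 0.526814 = 33.2278 kN.

F ≈ 33.2 kN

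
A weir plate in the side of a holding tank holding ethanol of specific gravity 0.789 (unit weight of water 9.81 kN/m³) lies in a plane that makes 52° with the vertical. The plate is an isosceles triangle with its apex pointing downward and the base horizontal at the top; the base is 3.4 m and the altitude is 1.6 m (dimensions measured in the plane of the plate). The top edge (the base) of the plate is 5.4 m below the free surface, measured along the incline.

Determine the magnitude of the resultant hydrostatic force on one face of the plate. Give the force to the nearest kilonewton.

F ≈ 77 kN

γ = 0.789 × 9.81 = 7.74009 kN/m³.
The plate makes 52° with the vertical, i.e. θ = 90° − 52° = 38° to the horizontal. Measuring y along the incline from the free-surface line, vertical depth h = y·sinθ with sinθ = 0.615661.
With the apex down, the centroid sits h/3 = 1.6/3 = 0.533333 m below the base (the top edge), so y_c = 5.4 + 0.533333 = 5.93333 m and h_c = 5.93333 × 0.615661 = 3.65292 m.
A = ½ × 3.4 × 1.6 = 2.72 m².
Resultant F = γ·h_c·A = 7.74009 × 3.65292 × 2.72 = 76.9051 kN.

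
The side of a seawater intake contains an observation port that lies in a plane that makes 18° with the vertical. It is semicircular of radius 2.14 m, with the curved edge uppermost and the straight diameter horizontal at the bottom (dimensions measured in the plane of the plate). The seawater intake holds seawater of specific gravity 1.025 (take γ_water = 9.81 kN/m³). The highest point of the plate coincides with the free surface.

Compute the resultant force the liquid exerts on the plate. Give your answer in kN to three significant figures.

F ≈ 84.7 kN

γ = 1.025 × 9.81 = 10.05525 kN/m³.
The plate makes 18° with the vertical, i.e. θ = 90° − 18° = 72° to the horizontal. Measuring y along the incline from the free-surface line, vertical depth h = y·sinθ with sinθ = 0.951057.
The centroid lies 4r/(3π) = 0.908244 m above the diameter, so r − 4r/(3π) = 2.14 − 0.908244 = 1.23176 m below the topmost point, so y_c = 1.23176 m and h_c = 1.23176 × 0.951057 = 1.17147 m.
A = πr²/2 = π × 2.14²/2 = 7.19362 m².
Resultant F = γ·h_c·A = 10.05525 × 1.17147 × 7.19362 = 84.7367 kN.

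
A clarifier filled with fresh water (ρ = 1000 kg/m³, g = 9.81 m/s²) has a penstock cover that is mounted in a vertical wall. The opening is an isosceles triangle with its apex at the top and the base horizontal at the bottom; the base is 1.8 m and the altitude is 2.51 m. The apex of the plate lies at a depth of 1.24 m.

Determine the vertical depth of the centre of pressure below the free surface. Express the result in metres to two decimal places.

γ = ρg = 1000 × 9.81 = 9810 N/m³ = 9.81 kN/m³.
With the apex up, the centroid sits 2h/3 = 2 × 2.51/3 = 1.67333 m below the apex, so the centroid depth is h_c = 1.24 + 1.67333 = 2.91333 m.
A = ½ × 1.8 × 2.51 = 2.259 m².
Resultant F = γ·h_c·A = 9.81 × 2.91333 × 2.259 = 64.5617 kN.
I_c = b·h³/36 = 1.8 × 2.51³/36 = 0.790663 m⁴.
Centre of pressure: y_p = y_c + I_c/(y_c·A) = 2.91333 + 0.790663/(2.91333 × 2.259) = 2.91333 + 0.120139 = 3.03347 m along the plane.

h_p = 3.03 m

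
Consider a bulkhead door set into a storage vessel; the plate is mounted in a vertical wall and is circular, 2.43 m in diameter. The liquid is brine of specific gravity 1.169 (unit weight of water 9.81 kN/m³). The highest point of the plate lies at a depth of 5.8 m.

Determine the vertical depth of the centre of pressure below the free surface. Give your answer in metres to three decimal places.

γ = 1.169 × 9.81 = 11.46789 kN/m³.
The centroid is at the centre, 1.215 m below the top of the plate, so the centroid depth is h_c = 5.8 + 1.215 = 7.015 m.
A = π(1.215)² = 4.6377 m².
Resultant F = γ·h_c·A = 11.46789 × 7.015 × 4.6377 = 373.09 kN.
I_c = πr⁴/4 = π × 1.215⁴/4 = 1.71157 m⁴.
Centre of pressure: y_p = y_c + I_c/(y_c·A) = 7.015 + 1.71157/(7.015 × 4.6377) = 7.015 + 0.0526095 = 7.06761 m along the plane.

h_p = 7.068 m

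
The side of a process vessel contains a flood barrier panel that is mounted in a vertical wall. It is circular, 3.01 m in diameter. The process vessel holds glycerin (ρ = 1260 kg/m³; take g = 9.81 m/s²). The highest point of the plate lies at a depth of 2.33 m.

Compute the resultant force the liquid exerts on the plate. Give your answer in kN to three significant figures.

F ≈ 337 kN

γ = ρg = 1260 × 9.81 / 1000 = 12.3606 kN/m³.
The centroid is at the centre, 1.505 m below the top of the plate, so the centroid depth is h_c = 2.33 + 1.505 = 3.835 m.
A = π(1.505)² = 7.11579 m².
Resultant F = γ·h_c·A = 12.3606 × 3.835 × 7.11579 = 337.309 kN.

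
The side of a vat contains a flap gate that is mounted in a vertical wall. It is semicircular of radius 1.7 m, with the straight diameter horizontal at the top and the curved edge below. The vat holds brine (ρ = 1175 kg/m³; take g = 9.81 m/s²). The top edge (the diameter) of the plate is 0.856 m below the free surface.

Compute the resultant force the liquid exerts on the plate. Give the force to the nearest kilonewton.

F ≈ 83 kN

γ = ρg = 1175 × 9.81 / 1000 = 11.52675 kN/m³.
The centroid of a semicircle lies 4r/(3π) = 0.721502 m from the diameter, here below the top edge, so the centroid depth is h_c = 0.856 + 0.721502 = 1.5775 m.
A = πr²/2 = π × 1.7²/2 = 4.5396 m².
Resultant F = γ·h_c·A = 11.52675 × 1.5775 × 4.5396 = 82.5456 kN.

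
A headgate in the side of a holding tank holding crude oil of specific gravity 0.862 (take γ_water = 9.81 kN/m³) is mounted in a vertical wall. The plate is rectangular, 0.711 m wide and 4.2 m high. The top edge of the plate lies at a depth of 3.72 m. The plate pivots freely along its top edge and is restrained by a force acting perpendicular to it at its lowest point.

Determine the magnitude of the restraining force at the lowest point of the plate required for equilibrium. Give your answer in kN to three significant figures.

P ≈ 82.3 kN

γ = 0.862 × 9.81 = 8.45622 kN/m³.
The centroid lies 4.2/2 = 2.1 m below the top edge, so the centroid depth is h_c = 3.72 + 2.1 = 5.82 m.
A = 0.711 × 4.2 = 2.9862 m².
Resultant F = γ·h_c·A = 8.45622 × 5.82 × 2.9862 = 146.966 kN.
I_c = b·h³/12 = 0.711 × 4.2³/12 = 4.38971 m⁴.
Centre of pressure: y_p = y_c + I_c/(y_c·A) = 5.82 + 4.38971/(5.82 × 2.9862) = 5.82 + 0.252577 = 6.07258 m along the plane.
The resultant acts 2.1 + 0.252577 = 2.35258 m (along the plate) below the hinge at the top edge, so the moment about the hinge is M = F × 2.35258 = 146.966 × 2.35258 = 345.749 kN·m.
A normal force at the bottom, 4.2 m from the hinge, must supply this moment: P = 345.749/4.2 = 82.3212 kN.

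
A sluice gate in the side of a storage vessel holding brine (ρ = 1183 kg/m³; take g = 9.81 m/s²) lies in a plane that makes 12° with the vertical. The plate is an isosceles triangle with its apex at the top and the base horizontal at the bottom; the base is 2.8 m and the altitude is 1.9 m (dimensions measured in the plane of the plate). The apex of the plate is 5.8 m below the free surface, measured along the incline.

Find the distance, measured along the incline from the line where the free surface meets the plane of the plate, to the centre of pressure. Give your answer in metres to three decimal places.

y_p = 7.095 m

γ = ρg = 1183 × 9.81 / 1000 = 11.60523 kN/m³.
The plate makes 12° with the vertical, i.e. θ = 90° − 12° = 78° to the horizontal. Measuring y along the incline from the free-surface line, vertical depth h = y·sinθ with sinθ = 0.978148.
With the apex up, the centroid sits 2h/3 = 2 × 1.9/3 = 1.26667 m below the apex, so y_c = 5.8 + 1.26667 = 7.06667 m and h_c = 7.06667 × 0.978148 = 6.91225 m.
A = ½ × 2.8 × 1.9 = 2.66 m².
Resultant F = γ·h_c·A = 11.60523 × 6.91225 × 2.66 = 213.381 kN.
I_c = b·h³/36 = 2.8 × 1.9³/36 = 0.533478 m⁴.
Centre of pressure: y_p = y_c + I_c/(y_c·A) = 7.06667 + 0.533478/(7.06667 × 2.66) = 7.06667 + 0.0283805 = 7.09505 m along the plane.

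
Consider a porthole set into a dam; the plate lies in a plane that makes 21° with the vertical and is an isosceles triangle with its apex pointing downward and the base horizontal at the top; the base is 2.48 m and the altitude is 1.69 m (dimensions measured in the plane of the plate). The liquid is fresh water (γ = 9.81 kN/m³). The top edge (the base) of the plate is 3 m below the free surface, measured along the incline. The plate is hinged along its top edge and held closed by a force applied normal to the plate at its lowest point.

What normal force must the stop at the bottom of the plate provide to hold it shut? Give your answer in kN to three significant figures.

γ = 9.81 kN/m³.
The plate makes 21° with the vertical, i.e. θ = 90° − 21° = 69° to the horizontal. Measuring y along the incline from the free-surface line, vertical depth h = y·sinθ with sinθ = 0.933580.
With the apex down, the centroid sits h/3 = 1.69/3 = 0.563333 m below the base (the top edge), so y_c = 3 + 0.563333 = 3.56333 m and h_c = 3.56333 × 0.933580 = 3.32665 m.
A = ½ × 2.48 × 1.69 = 2.0956 m².
Resultant F = γ·h_c·A = 9.81 × 3.32665 × 2.0956 = 68.3887 kN.
I_c = b·h³/36 = 2.48 × 1.69³/36 = 0.332514 m⁴.
Centre of pressure: y_p = y_c + I_c/(y_c·A) = 3.56333 + 0.332514/(3.56333 × 2.0956) = 3.56333 + 0.0445293 = 3.60786 m along the plane.
The resultant acts 0.563333 + 0.0445293 = 0.607862 m (along the plate) below the hinge at the top edge, so the moment about the hinge is M = F × 0.607862 = 68.3887 × 0.607862 = 41.5709 kN·m.
A normal force at the bottom, 1.69 m from the hinge, must supply this moment: P = 41.5709/1.69 = 24.5982 kN.

P ≈ 24.6 kN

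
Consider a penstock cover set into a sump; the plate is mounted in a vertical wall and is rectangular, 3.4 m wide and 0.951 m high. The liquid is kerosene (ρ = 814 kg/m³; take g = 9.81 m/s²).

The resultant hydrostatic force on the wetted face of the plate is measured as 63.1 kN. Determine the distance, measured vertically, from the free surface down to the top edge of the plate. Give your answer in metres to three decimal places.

γ = ρg = 814 × 9.81 / 1000 = 7.98534 kN/m³.
A = 3.4 × 0.951 = 3.2334 m².
From F = γ·h_c·A, the centroid depth is h_c = 63.1/(7.98534 × 3.2334) = 2.44386 m.
The centroid lies 0.951/2 = 0.4755 m below the top edge, so the top edge sits at h_top = 2.44386 − 0.4755 = 1.96836 m below the surface.

d_top ≈ 1.968 m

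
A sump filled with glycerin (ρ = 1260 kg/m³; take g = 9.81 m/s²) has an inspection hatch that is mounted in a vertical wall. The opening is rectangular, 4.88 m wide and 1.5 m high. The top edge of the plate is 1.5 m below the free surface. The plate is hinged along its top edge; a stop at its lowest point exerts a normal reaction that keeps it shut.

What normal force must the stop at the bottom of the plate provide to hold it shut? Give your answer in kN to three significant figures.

P ≈ 113 kN

γ = ρg = 1260 × 9.81 / 1000 = 12.3606 kN/m³.
The centroid lies 1.5/2 = 0.75 m below the top edge, so the centroid depth is h_c = 1.5 + 0.75 = 2.25 m.
A = 4.88 × 1.5 = 7.32 m².
Resultant F = γ·h_c·A = 12.3606 × 2.25 × 7.32 = 203.579 kN.
I_c = b·h³/12 = 4.88 × 1.5³/12 = 1.3725 m⁴.
Centre of pressure: y_p = y_c + I_c/(y_c·A) = 2.25 + 1.3725/(2.25 × 7.32) = 2.25 + 0.0833333 = 2.33333 m along the plane.
The resultant acts 0.75 + 0.0833333 = 0.833333 m (along the plate) below the hinge at the top edge, so the moment about the hinge is M = F × 0.833333 = 203.579 × 0.833333 = 169.649 kN·m.
A normal force at the bottom, 1.5 m from the hinge, must supply this moment: P = 169.649/1.5 = 113.099 kN.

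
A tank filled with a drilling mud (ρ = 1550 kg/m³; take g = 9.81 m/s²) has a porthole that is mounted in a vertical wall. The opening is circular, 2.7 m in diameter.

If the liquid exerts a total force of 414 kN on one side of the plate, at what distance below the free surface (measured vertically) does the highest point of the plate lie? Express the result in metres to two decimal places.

γ = ρg = 1550 × 9.81 / 1000 = 15.2055 kN/m³.
A = π(1.35)² = 5.72555 m².
From F = γ·h_c·A, the centroid depth is h_c = 414/(15.2055 × 5.72555) = 4.75535 m.
The centroid is at the centre, 1.35 m below the top of the plate, so the highest point sits at h_top = 4.75535 − 1.35 = 3.40535 m below the surface.

d_top ≈ 3.41 m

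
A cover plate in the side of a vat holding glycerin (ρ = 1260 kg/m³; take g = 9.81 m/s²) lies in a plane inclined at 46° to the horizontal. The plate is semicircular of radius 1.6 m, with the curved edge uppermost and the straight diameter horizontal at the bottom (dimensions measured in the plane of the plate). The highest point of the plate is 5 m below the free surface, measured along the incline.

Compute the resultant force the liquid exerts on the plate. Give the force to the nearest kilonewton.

γ = ρg = 1260 × 9.81 / 1000 = 12.3606 kN/m³.
Let θ = 46° be the plate's angle to the horizontal; measure y along the incline from where the plane meets the free surface. Vertical depth h = y·sinθ with sinθ = 0.719340.
The centroid lies 4r/(3π) = 0.679061 m above the diameter, so r − 4r/(3π) = 1.6 − 0.679061 = 0.920939 m below the topmost point, so y_c = 5 + 0.920939 = 5.92094 m and h_c = 5.92094 × 0.719340 = 4.25917 m.
A = πr²/2 = π × 1.6²/2 = 4.02124 m².
Resultant F = γ·h_c·A = 12.3606 × 4.25917 × 4.02124 = 211.702 kN.

F ≈ 212 kN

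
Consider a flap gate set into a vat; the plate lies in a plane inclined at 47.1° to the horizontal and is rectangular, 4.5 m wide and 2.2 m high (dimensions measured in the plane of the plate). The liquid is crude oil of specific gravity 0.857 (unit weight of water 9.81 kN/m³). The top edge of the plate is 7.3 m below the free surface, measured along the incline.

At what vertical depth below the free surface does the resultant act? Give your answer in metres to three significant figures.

h_p = 6.19 m

γ = 0.857 × 9.81 = 8.40717 kN/m³.
Let θ = 47.1° be the plate's angle to the horizontal; measure y along the incline from where the plane meets the free surface. Vertical depth h = y·sinθ with sinθ = 0.732543.
The centroid lies 2.2/2 = 1.1 m below the top edge, so y_c = 7.3 + 1.1 = 8.4 m and h_c = 8.4 × 0.732543 = 6.15336 m.
A = 4.5 × 2.2 = 9.9 m².
Resultant F = γ·h_c·A = 8.40717 × 6.15336 × 9.9 = 512.15 kN.
I_c = b·h³/12 = 4.5 × 2.2³/12 = 3.993 m⁴.
Centre of pressure: y_p = y_c + I_c/(y_c·A) = 8.4 + 3.993/(8.4 × 9.9) = 8.4 + 0.0480159 = 8.44802 m along the plane.
Vertically, h_p = y_p·sinθ = 8.44802 × 0.732543 = 6.18854 m.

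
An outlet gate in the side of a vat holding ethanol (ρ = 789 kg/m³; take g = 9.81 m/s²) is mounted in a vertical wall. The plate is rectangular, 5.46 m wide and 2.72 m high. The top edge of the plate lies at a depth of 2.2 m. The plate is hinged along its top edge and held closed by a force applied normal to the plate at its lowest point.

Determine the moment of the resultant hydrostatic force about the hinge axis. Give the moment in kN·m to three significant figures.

γ = ρg = 789 × 9.81 / 1000 = 7.74009 kN/m³.
The centroid lies 2.72/2 = 1.36 m below the top edge, so the centroid depth is h_c = 2.2 + 1.36 = 3.56 m.
A = 5.46 × 2.72 = 14.8512 m².
Resultant F = γ·h_c·A = 7.74009 × 3.56 × 14.8512 = 409.221 kN.
I_c = b·h³/12 = 5.46 × 2.72³/12 = 9.15626 m⁴.
Centre of pressure: y_p = y_c + I_c/(y_c·A) = 3.56 + 9.15626/(3.56 × 14.8512) = 3.56 + 0.173184 = 3.73318 m along the plane.
The resultant acts 1.36 + 0.173184 = 1.53318 m (along the plate) below the hinge at the top edge, so the moment about the hinge is M = F × 1.53318 = 409.221 × 1.53318 = 627.409 kN·m.

M ≈ 627 kN·m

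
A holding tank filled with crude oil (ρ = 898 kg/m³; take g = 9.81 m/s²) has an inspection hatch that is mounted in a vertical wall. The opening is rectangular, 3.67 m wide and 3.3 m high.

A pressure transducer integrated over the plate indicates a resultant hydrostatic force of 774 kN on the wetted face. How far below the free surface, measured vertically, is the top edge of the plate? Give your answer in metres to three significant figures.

d_top ≈ 5.60 m

γ = ρg = 898 × 9.81 / 1000 = 8.80938 kN/m³.
A = 3.67 × 3.3 = 12.111 m².
From F = γ·h_c·A, the centroid depth is h_c = 774/(8.80938 × 12.111) = 7.25464 m.
The centroid lies 3.3/2 = 1.65 m below the top edge, so the top edge sits at h_top = 7.25464 − 1.65 = 5.60464 m below the surface.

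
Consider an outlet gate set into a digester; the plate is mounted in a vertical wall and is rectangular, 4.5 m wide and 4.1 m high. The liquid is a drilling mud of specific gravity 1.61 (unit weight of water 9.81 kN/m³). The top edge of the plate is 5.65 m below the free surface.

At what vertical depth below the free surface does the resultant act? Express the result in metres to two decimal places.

h_p = 7.88 m

γ = 1.61 × 9.81 = 15.7941 kN/m³.
The centroid lies 4.1/2 = 2.05 m below the top edge, so the centroid depth is h_c = 5.65 + 2.05 = 7.7 m.
A = 4.5 × 4.1 = 18.45 m².
Resultant F = γ·h_c·A = 15.7941 × 7.7 × 18.45 = 2243.79 kN.
I_c = b·h³/12 = 4.5 × 4.1³/12 = 25.8454 m⁴.
Centre of pressure: y_p = y_c + I_c/(y_c·A) = 7.7 + 25.8454/(7.7 × 18.45) = 7.7 + 0.181927 = 7.88193 m along the plane.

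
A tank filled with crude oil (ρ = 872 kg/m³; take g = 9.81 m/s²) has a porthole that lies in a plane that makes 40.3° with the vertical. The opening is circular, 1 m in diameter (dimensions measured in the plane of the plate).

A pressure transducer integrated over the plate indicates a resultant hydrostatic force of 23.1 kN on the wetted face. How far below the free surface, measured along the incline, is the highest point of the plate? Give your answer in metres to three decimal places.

γ = ρg = 872 × 9.81 / 1000 = 8.55432 kN/m³.
A = π(0.5)² = 0.785398 m².
From F = γ·h_c·A, the centroid depth is h_c = 23.1/(8.55432 × 0.785398) = 3.43824 m.
The plate makes 40.3° with the vertical, i.e. θ = 90° − 40.3° = 49.7° to the horizontal. Measuring y along the incline from the free-surface line, vertical depth h = y·sinθ with sinθ = 0.762668.
Along the incline, y_c = h_c/sinθ = 3.43824/0.762668 = 4.50817 m.
The centroid is at the centre, 0.5 m below the top of the plate, so the highest point sits at y_top = 4.50817 − 0.5 = 4.00817 m along the incline.

y_top ≈ 4.008 m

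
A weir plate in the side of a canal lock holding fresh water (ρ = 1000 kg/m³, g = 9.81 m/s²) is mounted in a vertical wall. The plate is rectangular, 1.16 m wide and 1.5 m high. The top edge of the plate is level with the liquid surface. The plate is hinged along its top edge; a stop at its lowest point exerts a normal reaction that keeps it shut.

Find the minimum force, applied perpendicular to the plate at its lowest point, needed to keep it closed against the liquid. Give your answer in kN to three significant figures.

P ≈ 8.53 kN

γ = ρg = 1000 × 9.81 = 9810 N/m³ = 9.81 kN/m³.
The centroid lies 1.5/2 = 0.75 m below the top edge, so the centroid depth is h_c = 0.75 m.
A = 1.16 × 1.5 = 1.74 m².
Resultant F = γ·h_c·A = 9.81 × 0.75 × 1.74 = 12.802 kN.
I_c = b·h³/12 = 1.16 × 1.5³/12 = 0.32625 m⁴.
Centre of pressure: y_p = y_c + I_c/(y_c·A) = 0.75 + 0.32625/(0.75 × 1.74) = 0.75 + 0.25 = 1 m along the plane.
The resultant acts 0.75 + 0.25 = 1 m (along the plate) below the hinge at the top edge, so the moment about the hinge is M = F × 1 = 12.802 × 1 = 12.802 kN·m.
A normal force at the bottom, 1.5 m from the hinge, must supply this moment: P = 12.802/1.5 = 8.53467 kN.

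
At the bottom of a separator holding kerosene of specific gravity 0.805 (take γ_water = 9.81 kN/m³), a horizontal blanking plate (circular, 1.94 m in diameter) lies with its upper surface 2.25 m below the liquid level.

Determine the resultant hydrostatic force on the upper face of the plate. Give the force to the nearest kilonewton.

F ≈ 53 kN

γ = 0.805 × 9.81 = 7.89705 kN/m³.
The plate is horizontal, so pressure is uniform at p = γ·h = 7.89705 × 2.25 = 17.7684 kN/m².
A = π(0.97)² = 2.95592 m².
F = p·A = 17.7684 × 2.95592 = 52.522 kN.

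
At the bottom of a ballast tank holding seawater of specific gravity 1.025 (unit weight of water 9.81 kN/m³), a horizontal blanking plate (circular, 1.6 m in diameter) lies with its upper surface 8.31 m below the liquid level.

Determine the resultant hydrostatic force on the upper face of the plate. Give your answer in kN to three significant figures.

F ≈ 168 kN

γ = 1.025 × 9.81 = 10.05525 kN/m³.
The plate is horizontal, so pressure is uniform at p = γ·h = 10.05525 × 8.31 = 83.5591 kN/m².
A = π(0.8)² = 2.01062 m².
F = p·A = 83.5591 × 2.01062 = 168.006 kN.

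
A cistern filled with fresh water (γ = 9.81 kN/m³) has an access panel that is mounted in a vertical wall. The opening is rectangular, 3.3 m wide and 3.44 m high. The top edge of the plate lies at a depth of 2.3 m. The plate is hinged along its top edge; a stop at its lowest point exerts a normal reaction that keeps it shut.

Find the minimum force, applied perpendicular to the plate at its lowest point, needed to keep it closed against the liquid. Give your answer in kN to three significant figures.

γ = 9.81 kN/m³.
The centroid lies 3.44/2 = 1.72 m below the top edge, so the centroid depth is h_c = 2.3 + 1.72 = 4.02 m.
A = 3.3 × 3.44 = 11.352 m².
Resultant F = γ·h_c·A = 9.81 × 4.02 × 11.352 = 447.68 kN.
I_c = b·h³/12 = 3.3 × 3.44³/12 = 11.1946 m⁴.
Centre of pressure: y_p = y_c + I_c/(y_c·A) = 4.02 + 11.1946/(4.02 × 11.352) = 4.02 + 0.245307 = 4.26531 m along the plane.
The resultant acts 1.72 + 0.245307 = 1.96531 m (along the plate) below the hinge at the top edge, so the moment about the hinge is M = F × 1.96531 = 447.68 × 1.96531 = 879.83 kN·m.
A normal force at the bottom, 3.44 m from the hinge, must supply this moment: P = 879.83/3.44 = 255.765 kN.

P ≈ 256 kN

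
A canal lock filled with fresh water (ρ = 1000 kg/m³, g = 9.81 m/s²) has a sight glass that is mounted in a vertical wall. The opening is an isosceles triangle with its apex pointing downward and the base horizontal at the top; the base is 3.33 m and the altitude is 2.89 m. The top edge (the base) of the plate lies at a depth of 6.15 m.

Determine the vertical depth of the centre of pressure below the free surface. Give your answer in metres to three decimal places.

h_p = 7.179 m

γ = ρg = 1000 × 9.81 = 9810 N/m³ = 9.81 kN/m³.
With the apex down, the centroid sits h/3 = 2.89/3 = 0.963333 m below the base (the top edge), so the centroid depth is h_c = 6.15 + 0.963333 = 7.11333 m.
A = ½ × 3.33 × 2.89 = 4.81185 m².
Resultant F = γ·h_c·A = 9.81 × 7.11333 × 4.81185 = 335.779 kN.
I_c = b·h³/36 = 3.33 × 2.89³/36 = 2.23273 m⁴.
Centre of pressure: y_p = y_c + I_c/(y_c·A) = 7.11333 + 2.23273/(7.11333 × 4.81185) = 7.11333 + 0.0652306 = 7.17856 m along the plane.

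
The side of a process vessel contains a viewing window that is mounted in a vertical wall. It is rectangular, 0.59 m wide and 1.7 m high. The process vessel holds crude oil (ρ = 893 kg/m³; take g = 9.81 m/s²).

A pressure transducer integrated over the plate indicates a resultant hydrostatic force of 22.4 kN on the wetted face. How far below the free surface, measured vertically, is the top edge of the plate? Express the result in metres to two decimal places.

γ = ρg = 893 × 9.81 / 1000 = 8.76033 kN/m³.
A = 0.59 × 1.7 = 1.003 m².
From F = γ·h_c·A, the centroid depth is h_c = 22.4/(8.76033 × 1.003) = 2.54933 m.
The centroid lies 1.7/2 = 0.85 m below the top edge, so the top edge sits at h_top = 2.54933 − 0.85 = 1.69933 m below the surface.

d_top ≈ 1.70 m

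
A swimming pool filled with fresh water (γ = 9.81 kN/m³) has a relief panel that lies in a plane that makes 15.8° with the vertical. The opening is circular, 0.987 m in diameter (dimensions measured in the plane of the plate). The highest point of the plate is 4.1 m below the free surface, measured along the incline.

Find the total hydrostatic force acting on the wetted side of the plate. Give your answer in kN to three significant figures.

γ = 9.81 kN/m³.
The plate makes 15.8° with the vertical, i.e. θ = 90° − 15.8° = 74.2° to the horizontal. Measuring y along the incline from the free-surface line, vertical depth h = y·sinθ with sinθ = 0.962218.
The centroid is at the centre, 0.4935 m below the top of the plate, so y_c = 4.1 + 0.4935 = 4.5935 m and h_c = 4.5935 × 0.962218 = 4.41995 m.
A = π(0.4935)² = 0.765111 m².
Resultant F = γ·h_c·A = 9.81 × 4.41995 × 0.765111 = 33.175 kN.

F ≈ 33.2 kN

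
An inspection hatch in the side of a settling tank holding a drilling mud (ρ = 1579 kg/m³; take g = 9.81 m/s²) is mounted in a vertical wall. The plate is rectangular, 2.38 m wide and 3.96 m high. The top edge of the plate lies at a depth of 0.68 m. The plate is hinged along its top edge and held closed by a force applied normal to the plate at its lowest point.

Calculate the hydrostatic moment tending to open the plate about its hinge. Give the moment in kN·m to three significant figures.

γ = ρg = 1579 × 9.81 / 1000 = 15.48999 kN/m³.
The centroid lies 3.96/2 = 1.98 m below the top edge, so the centroid depth is h_c = 0.68 + 1.98 = 2.66 m.
A = 2.38 × 3.96 = 9.4248 m².
Resultant F = γ·h_c·A = 15.48999 × 2.66 × 9.4248 = 388.334 kN.
I_c = b·h³/12 = 2.38 × 3.96³/12 = 12.3163 m⁴.
Centre of pressure: y_p = y_c + I_c/(y_c·A) = 2.66 + 12.3163/(2.66 × 9.4248) = 2.66 + 0.491277 = 3.15128 m along the plane.
The resultant acts 1.98 + 0.491277 = 2.47128 m (along the plate) below the hinge at the top edge, so the moment about the hinge is M = F × 2.47128 = 388.334 × 2.47128 = 959.682 kN·m.

M ≈ 960 kN·m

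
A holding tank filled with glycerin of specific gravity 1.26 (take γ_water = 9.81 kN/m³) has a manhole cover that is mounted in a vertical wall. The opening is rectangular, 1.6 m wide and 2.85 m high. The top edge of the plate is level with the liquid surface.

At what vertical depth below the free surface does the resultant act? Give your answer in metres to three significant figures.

γ = 1.26 × 9.81 = 12.3606 kN/m³.
The centroid lies 2.85/2 = 1.425 m below the top edge, so the centroid depth is h_c = 1.425 m.
A = 1.6 × 2.85 = 4.56 m².
Resultant F = γ·h_c·A = 12.3606 × 1.425 × 4.56 = 80.3192 kN.
I_c = b·h³/12 = 1.6 × 2.85³/12 = 3.08655 m⁴.
Centre of pressure: y_p = y_c + I_c/(y_c·A) = 1.425 + 3.08655/(1.425 × 4.56) = 1.425 + 0.475 = 1.9 m along the plane.

h_p = 1.90 m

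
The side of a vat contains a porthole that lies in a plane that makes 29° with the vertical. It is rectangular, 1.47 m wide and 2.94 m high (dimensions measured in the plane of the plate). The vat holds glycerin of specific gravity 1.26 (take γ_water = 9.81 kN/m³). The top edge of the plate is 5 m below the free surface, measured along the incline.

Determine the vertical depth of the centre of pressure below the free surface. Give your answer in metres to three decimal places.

h_p = 5.756 m

γ = 1.26 × 9.81 = 12.3606 kN/m³.
The plate makes 29° with the vertical, i.e. θ = 90° − 29° = 61° to the horizontal. Measuring y along the incline from the free-surface line, vertical depth h = y·sinθ with sinθ = 0.874620.
The centroid lies 2.94/2 = 1.47 m below the top edge, so y_c = 5 + 1.47 = 6.47 m and h_c = 6.47 × 0.874620 = 5.65879 m.
A = 1.47 × 2.94 = 4.3218 m².
Resultant F = γ·h_c·A = 12.3606 × 5.65879 × 4.3218 = 302.293 kN.
I_c = b·h³/12 = 1.47 × 2.94³/12 = 3.11299 m⁴.
Centre of pressure: y_p = y_c + I_c/(y_c·A) = 6.47 + 3.11299/(6.47 × 4.3218) = 6.47 + 0.111329 = 6.58133 m along the plane.
Vertically, h_p = y_p·sinθ = 6.58133 × 0.874620 = 5.75616 m.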